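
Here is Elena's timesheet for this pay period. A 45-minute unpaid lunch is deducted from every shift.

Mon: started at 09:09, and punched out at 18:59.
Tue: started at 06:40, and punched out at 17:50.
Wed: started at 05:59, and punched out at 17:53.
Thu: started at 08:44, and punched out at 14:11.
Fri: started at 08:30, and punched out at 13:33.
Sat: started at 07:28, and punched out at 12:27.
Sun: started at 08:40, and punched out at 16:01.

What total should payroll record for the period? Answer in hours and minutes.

Mon: 09:09–18:59 = 9 h 50 min; less 45 min break → 9 h 5 min
Tue: 06:40–17:50 = 11 h 10 min; less 45 min break → 10 h 25 min
Wed: 05:59–17:53 = 11 h 54 min; less 45 min break → 11 h 9 min
Thu: 08:44–14:11 = 5 h 27 min; less 45 min break → 4 h 42 min
Fri: 08:30–13:33 = 5 h 3 min; less 45 min break → 4 h 18 min
Sat: 07:28–12:27 = 4 h 59 min; less 45 min break → 4 h 14 min
Sun: 08:40–16:01 = 7 h 21 min; less 45 min break → 6 h 36 min
Total: 9 h 5 min + 10 h 25 min + 11 h 9 min + 4 h 42 min + 4 h 18 min + 4 h 14 min + 6 h 36 min = 50 h 29 min.

50 h 29 min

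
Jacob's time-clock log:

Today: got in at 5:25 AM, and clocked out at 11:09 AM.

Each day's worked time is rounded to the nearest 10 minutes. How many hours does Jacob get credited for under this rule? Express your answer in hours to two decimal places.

5.67 hours

Today: 5:25 AM–11:09 AM = 5 h 44 min → rounds to 5 h 40 min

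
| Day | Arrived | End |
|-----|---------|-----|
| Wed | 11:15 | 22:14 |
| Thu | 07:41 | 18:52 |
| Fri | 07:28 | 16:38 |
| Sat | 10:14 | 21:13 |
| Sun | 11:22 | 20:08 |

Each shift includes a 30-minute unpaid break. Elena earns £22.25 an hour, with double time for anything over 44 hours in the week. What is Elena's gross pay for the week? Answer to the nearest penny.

£1182.96

Wed: 11:15–22:14 = 10 h 59 min; less 30 min break → 10 h 29 min
Thu: 07:41–18:52 = 11 h 11 min; less 30 min break → 10 h 41 min
Fri: 07:28–16:38 = 9 h 10 min; less 30 min break → 8 h 40 min
Sat: 10:14–21:13 = 10 h 59 min; less 30 min break → 10 h 29 min
Sun: 11:22–20:08 = 8 h 46 min; less 30 min break → 8 h 16 min
Total worked: 48 h 35 min = 2915 min.
Regular 44 h 0 min = 2640 min at £22.25/h; overtime 4 h 35 min = 275 min at £44.50/h.
Pay = (2640 × £22.25 + 275 × £44.50) ÷ 60 = £1182.96.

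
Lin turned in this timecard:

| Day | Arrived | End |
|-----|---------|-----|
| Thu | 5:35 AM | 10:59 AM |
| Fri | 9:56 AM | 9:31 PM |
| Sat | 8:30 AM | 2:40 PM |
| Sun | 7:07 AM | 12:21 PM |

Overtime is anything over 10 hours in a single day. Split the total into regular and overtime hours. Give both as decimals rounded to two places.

Thu: 5:35 AM–10:59 AM = 5 h 24 min
Fri: 9:56 AM–9:31 PM = 11 h 35 min
Sat: 8:30 AM–2:40 PM = 6 h 10 min
Sun: 7:07 AM–12:21 PM = 5 h 14 min
Thu reg 5 h 24 min / OT 0 h 0 min; Fri reg 10 h 0 min / OT 1 h 35 min; Sat reg 6 h 10 min / OT 0 h 0 min; Sun reg 5 h 14 min / OT 0 h 0 min.
Totals: regular 26 h 48 min, overtime 1 h 35 min.

Regular 26.80 hours, overtime 1.58 hours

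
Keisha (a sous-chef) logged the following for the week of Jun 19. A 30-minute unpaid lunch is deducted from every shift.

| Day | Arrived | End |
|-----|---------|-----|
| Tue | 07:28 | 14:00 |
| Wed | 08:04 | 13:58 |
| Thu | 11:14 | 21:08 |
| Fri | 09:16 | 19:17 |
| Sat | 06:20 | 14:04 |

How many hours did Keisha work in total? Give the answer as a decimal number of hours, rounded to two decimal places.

37.58 hours

Tue: 07:28–14:00 = 6 h 32 min; less 30 min break → 6 h 2 min
Wed: 08:04–13:58 = 5 h 54 min; less 30 min break → 5 h 24 min
Thu: 11:14–21:08 = 9 h 54 min; less 30 min break → 9 h 24 min
Fri: 09:16–19:17 = 10 h 1 min; less 30 min break → 9 h 31 min
Sat: 06:20–14:04 = 7 h 44 min; less 30 min break → 7 h 14 min
Total: 6 h 2 min + 5 h 24 min + 9 h 24 min + 9 h 31 min + 7 h 14 min = 37 h 35 min.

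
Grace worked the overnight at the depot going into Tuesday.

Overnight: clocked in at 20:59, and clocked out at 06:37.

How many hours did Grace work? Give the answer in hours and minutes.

9 h 38 min

Overnight: 20:59 → midnight = 3 h 1 min; midnight → 06:37 = 6 h 37 min; span 9 h 38 min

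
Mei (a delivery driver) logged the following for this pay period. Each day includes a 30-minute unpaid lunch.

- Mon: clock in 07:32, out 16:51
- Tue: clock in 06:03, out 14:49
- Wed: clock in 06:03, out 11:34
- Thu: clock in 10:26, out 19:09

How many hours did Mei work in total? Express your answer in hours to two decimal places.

Mon: 07:32–16:51 = 9 h 19 min; less 30 min break → 8 h 49 min
Tue: 06:03–14:49 = 8 h 46 min; less 30 min break → 8 h 16 min
Wed: 06:03–11:34 = 5 h 31 min; less 30 min break → 5 h 1 min
Thu: 10:26–19:09 = 8 h 43 min; less 30 min break → 8 h 13 min
Total: 8 h 49 min + 8 h 16 min + 5 h 1 min + 8 h 13 min = 30 h 19 min.

30.32 hours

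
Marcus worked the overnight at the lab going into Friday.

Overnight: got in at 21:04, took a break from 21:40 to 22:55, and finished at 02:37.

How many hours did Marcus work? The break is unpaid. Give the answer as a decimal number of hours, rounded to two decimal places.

Overnight: 21:04 → midnight = 2 h 56 min; midnight → 02:37 = 2 h 37 min; span 5 h 33 min; less 75 min break → 4 h 18 min

4.30 hours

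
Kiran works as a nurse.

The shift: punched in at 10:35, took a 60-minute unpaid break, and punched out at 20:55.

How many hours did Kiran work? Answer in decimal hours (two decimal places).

9.33 hours

The shift: 10:35–20:55 = 10 h 20 min; less 60 min break → 9 h 20 min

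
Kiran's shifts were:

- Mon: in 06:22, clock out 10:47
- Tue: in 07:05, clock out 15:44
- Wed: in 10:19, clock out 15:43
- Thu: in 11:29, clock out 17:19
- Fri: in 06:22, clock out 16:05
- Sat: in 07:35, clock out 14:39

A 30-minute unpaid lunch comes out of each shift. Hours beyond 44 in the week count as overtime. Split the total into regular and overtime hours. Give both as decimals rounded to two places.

Regular 38.08 hours, overtime 0.00 hours

Mon: 06:22–10:47 = 4 h 25 min; less 30 min break → 3 h 55 min
Tue: 07:05–15:44 = 8 h 39 min; less 30 min break → 8 h 9 min
Wed: 10:19–15:43 = 5 h 24 min; less 30 min break → 4 h 54 min
Thu: 11:29–17:19 = 5 h 50 min; less 30 min break → 5 h 20 min
Fri: 06:22–16:05 = 9 h 43 min; less 30 min break → 9 h 13 min
Sat: 07:35–14:39 = 7 h 4 min; less 30 min break → 6 h 34 min
Total worked: 38 h 5 min = 38.08 h.
Threshold 44 h → overtime 0 h 0 min, regular 38 h 5 min.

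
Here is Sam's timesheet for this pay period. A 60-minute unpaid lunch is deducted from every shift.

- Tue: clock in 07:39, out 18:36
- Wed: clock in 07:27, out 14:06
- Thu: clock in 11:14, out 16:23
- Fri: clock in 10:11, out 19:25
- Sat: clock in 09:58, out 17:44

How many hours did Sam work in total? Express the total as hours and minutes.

Tue: 07:39–18:36 = 10 h 57 min; less 60 min break → 9 h 57 min
Wed: 07:27–14:06 = 6 h 39 min; less 60 min break → 5 h 39 min
Thu: 11:14–16:23 = 5 h 9 min; less 60 min break → 4 h 9 min
Fri: 10:11–19:25 = 9 h 14 min; less 60 min break → 8 h 14 min
Sat: 09:58–17:44 = 7 h 46 min; less 60 min break → 6 h 46 min
Total: 9 h 57 min + 5 h 39 min + 4 h 9 min + 8 h 14 min + 6 h 46 min = 34 h 45 min.

34 h 45 min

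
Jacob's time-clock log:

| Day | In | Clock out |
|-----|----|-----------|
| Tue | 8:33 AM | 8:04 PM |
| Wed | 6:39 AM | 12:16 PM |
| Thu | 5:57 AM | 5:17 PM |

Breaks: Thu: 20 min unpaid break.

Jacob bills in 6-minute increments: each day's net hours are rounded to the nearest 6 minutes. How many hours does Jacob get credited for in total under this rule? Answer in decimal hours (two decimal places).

Tue: 8:33 AM–8:04 PM = 11 h 31 min → rounds to 11 h 30 min
Wed: 6:39 AM–12:16 PM = 5 h 37 min → rounds to 5 h 36 min
Thu: 5:57 AM–5:17 PM = 11 h 20 min − 20 min = 11 h 0 min → rounds to 11 h 0 min
Total credited: 28 h 6 min.

28.10 hours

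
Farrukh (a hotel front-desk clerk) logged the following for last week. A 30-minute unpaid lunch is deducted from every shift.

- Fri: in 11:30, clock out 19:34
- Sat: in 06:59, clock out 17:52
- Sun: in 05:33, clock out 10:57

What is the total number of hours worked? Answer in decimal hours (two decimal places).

Fri: 11:30–19:34 = 8 h 4 min; less 30 min break → 7 h 34 min
Sat: 06:59–17:52 = 10 h 53 min; less 30 min break → 10 h 23 min
Sun: 05:33–10:57 = 5 h 24 min; less 30 min break → 4 h 54 min
Total: 7 h 34 min + 10 h 23 min + 4 h 54 min = 22 h 51 min.

22.85 hours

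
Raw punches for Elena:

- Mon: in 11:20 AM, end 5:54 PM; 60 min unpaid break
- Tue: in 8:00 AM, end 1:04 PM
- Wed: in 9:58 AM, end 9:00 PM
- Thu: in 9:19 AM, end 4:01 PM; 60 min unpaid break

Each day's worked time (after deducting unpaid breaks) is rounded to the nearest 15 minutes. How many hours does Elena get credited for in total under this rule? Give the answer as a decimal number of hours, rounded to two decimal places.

27.25 hours

Mon: 11:20 AM–5:54 PM = 6 h 34 min − 60 min = 5 h 34 min → rounds to 5 h 30 min
Tue: 8:00 AM–1:04 PM = 5 h 4 min → rounds to 5 h 0 min
Wed: 9:58 AM–9:00 PM = 11 h 2 min → rounds to 11 h 0 min
Thu: 9:19 AM–4:01 PM = 6 h 42 min − 60 min = 5 h 42 min → rounds to 5 h 45 min
Total credited: 27 h 15 min.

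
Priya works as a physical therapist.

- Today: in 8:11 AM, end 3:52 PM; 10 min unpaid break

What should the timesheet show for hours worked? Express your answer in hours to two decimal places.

Today: 8:11 AM–3:52 PM = 7 h 41 min; less 10 min break → 7 h 31 min

7.52 hours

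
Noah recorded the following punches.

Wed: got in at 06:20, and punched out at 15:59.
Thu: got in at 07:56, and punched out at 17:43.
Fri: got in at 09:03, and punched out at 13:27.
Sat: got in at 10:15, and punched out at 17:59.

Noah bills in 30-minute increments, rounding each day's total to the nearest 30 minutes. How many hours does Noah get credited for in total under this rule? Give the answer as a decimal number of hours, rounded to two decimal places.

31.50 hours

Wed: 06:20–15:59 = 9 h 39 min → rounds to 9 h 30 min
Thu: 07:56–17:43 = 9 h 47 min → rounds to 10 h 0 min
Fri: 09:03–13:27 = 4 h 24 min → rounds to 4 h 30 min
Sat: 10:15–17:59 = 7 h 44 min → rounds to 7 h 30 min
Total credited: 31 h 30 min.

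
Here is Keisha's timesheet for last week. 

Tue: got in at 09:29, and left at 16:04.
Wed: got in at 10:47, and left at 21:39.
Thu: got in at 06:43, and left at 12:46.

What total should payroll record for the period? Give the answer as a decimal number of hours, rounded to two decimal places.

23.50 hours

Tue: 09:29–16:04 = 6 h 35 min
Wed: 10:47–21:39 = 10 h 52 min
Thu: 06:43–12:46 = 6 h 3 min
Total: 6 h 35 min + 10 h 52 min + 6 h 3 min = 23 h 30 min.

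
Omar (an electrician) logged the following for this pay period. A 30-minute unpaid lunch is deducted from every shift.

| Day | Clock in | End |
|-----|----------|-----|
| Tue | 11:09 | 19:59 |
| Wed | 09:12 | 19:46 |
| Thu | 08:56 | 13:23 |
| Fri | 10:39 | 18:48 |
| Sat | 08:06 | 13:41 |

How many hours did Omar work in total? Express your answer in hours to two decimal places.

35.08 hours

Tue: 11:09–19:59 = 8 h 50 min; less 30 min break → 8 h 20 min
Wed: 09:12–19:46 = 10 h 34 min; less 30 min break → 10 h 4 min
Thu: 08:56–13:23 = 4 h 27 min; less 30 min break → 3 h 57 min
Fri: 10:39–18:48 = 8 h 9 min; less 30 min break → 7 h 39 min
Sat: 08:06–13:41 = 5 h 35 min; less 30 min break → 5 h 5 min
Total: 8 h 20 min + 10 h 4 min + 3 h 57 min + 7 h 39 min + 5 h 5 min = 35 h 5 min.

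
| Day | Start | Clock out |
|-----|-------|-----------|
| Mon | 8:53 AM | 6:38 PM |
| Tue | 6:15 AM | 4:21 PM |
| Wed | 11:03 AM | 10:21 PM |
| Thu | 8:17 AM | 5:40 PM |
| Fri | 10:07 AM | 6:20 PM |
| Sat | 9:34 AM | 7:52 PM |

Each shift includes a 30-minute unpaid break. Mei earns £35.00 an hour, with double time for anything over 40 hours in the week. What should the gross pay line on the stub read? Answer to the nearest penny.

Mon: 8:53 AM–6:38 PM = 9 h 45 min; less 30 min break → 9 h 15 min
Tue: 6:15 AM–4:21 PM = 10 h 6 min; less 30 min break → 9 h 36 min
Wed: 11:03 AM–10:21 PM = 11 h 18 min; less 30 min break → 10 h 48 min
Thu: 8:17 AM–5:40 PM = 9 h 23 min; less 30 min break → 8 h 53 min
Fri: 10:07 AM–6:20 PM = 8 h 13 min; less 30 min break → 7 h 43 min
Sat: 9:34 AM–7:52 PM = 10 h 18 min; less 30 min break → 9 h 48 min
Total worked: 56 h 3 min = 3363 min.
Regular 40 h 0 min = 2400 min at £35.00/h; overtime 16 h 3 min = 963 min at £70.00/h.
Pay = (2400 × £35.00 + 963 × £70.00) ÷ 60 = £2523.50.

£2523.50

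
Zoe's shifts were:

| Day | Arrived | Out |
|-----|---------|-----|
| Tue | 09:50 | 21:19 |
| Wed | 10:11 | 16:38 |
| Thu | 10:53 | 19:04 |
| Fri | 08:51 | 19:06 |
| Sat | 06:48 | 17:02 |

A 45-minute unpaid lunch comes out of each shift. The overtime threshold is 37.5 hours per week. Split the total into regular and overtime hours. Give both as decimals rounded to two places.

Tue: 09:50–21:19 = 11 h 29 min; less 45 min break → 10 h 44 min
Wed: 10:11–16:38 = 6 h 27 min; less 45 min break → 5 h 42 min
Thu: 10:53–19:04 = 8 h 11 min; less 45 min break → 7 h 26 min
Fri: 08:51–19:06 = 10 h 15 min; less 45 min break → 9 h 30 min
Sat: 06:48–17:02 = 10 h 14 min; less 45 min break → 9 h 29 min
Total worked: 42 h 51 min = 42.85 h.
Threshold 37.5 h → overtime 5 h 21 min, regular 37 h 30 min.

Regular 37.50 hours, overtime 5.35 hours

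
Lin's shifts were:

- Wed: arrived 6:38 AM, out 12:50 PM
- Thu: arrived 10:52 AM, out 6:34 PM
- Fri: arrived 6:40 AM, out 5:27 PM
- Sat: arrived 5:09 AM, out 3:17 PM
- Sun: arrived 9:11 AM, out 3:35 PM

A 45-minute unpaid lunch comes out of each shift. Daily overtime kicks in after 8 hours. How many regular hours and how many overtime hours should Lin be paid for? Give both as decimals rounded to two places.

Regular 34.05 hours, overtime 3.42 hours

Wed: 6:38 AM–12:50 PM = 6 h 12 min; less 45 min break → 5 h 27 min
Thu: 10:52 AM–6:34 PM = 7 h 42 min; less 45 min break → 6 h 57 min
Fri: 6:40 AM–5:27 PM = 10 h 47 min; less 45 min break → 10 h 2 min
Sat: 5:09 AM–3:17 PM = 10 h 8 min; less 45 min break → 9 h 23 min
Sun: 9:11 AM–3:35 PM = 6 h 24 min; less 45 min break → 5 h 39 min
Wed reg 5 h 27 min / OT 0 h 0 min; Thu reg 6 h 57 min / OT 0 h 0 min; Fri reg 8 h 0 min / OT 2 h 2 min; Sat reg 8 h 0 min / OT 1 h 23 min; Sun reg 5 h 39 min / OT 0 h 0 min.
Totals: regular 34 h 3 min, overtime 3 h 25 min.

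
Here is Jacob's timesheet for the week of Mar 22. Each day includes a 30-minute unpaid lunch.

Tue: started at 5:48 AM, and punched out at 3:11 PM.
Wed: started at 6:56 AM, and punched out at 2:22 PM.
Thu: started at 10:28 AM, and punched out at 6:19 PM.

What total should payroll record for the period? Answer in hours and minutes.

23 h 10 min

Tue: 5:48 AM–3:11 PM = 9 h 23 min; less 30 min break → 8 h 53 min
Wed: 6:56 AM–2:22 PM = 7 h 26 min; less 30 min break → 6 h 56 min
Thu: 10:28 AM–6:19 PM = 7 h 51 min; less 30 min break → 7 h 21 min
Total: 8 h 53 min + 6 h 56 min + 7 h 21 min = 23 h 10 min.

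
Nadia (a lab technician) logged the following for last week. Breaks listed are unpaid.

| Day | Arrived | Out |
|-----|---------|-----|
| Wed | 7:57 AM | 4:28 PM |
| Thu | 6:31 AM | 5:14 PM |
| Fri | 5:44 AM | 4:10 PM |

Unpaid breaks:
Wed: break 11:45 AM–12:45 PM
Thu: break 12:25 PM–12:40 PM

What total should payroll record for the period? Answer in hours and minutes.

28 h 25 min

Wed: 7:57 AM–4:28 PM = 8 h 31 min; less 60 min break → 7 h 31 min
Thu: 6:31 AM–5:14 PM = 10 h 43 min; less 15 min break → 10 h 28 min
Fri: 5:44 AM–4:10 PM = 10 h 26 min
Total: 7 h 31 min + 10 h 28 min + 10 h 26 min = 28 h 25 min.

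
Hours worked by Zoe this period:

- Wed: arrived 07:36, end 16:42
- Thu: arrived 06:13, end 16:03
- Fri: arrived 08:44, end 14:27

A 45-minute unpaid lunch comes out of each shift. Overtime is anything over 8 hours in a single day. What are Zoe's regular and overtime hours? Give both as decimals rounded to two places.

Regular 20.97 hours, overtime 1.43 hours

Wed: 07:36–16:42 = 9 h 6 min; less 45 min break → 8 h 21 min
Thu: 06:13–16:03 = 9 h 50 min; less 45 min break → 9 h 5 min
Fri: 08:44–14:27 = 5 h 43 min; less 45 min break → 4 h 58 min
Wed reg 8 h 0 min / OT 0 h 21 min; Thu reg 8 h 0 min / OT 1 h 5 min; Fri reg 4 h 58 min / OT 0 h 0 min.
Totals: regular 20 h 58 min, overtime 1 h 26 min.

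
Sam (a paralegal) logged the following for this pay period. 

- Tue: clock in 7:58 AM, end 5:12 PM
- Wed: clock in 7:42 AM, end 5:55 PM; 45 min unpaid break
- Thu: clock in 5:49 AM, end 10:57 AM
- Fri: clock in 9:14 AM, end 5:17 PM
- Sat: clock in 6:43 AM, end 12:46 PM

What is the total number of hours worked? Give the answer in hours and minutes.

37 h 56 min

Tue: 7:58 AM–5:12 PM = 9 h 14 min
Wed: 7:42 AM–5:55 PM = 10 h 13 min; less 45 min break → 9 h 28 min
Thu: 5:49 AM–10:57 AM = 5 h 8 min
Fri: 9:14 AM–5:17 PM = 8 h 3 min
Sat: 6:43 AM–12:46 PM = 6 h 3 min
Total: 9 h 14 min + 9 h 28 min + 5 h 8 min + 8 h 3 min + 6 h 3 min = 37 h 56 min.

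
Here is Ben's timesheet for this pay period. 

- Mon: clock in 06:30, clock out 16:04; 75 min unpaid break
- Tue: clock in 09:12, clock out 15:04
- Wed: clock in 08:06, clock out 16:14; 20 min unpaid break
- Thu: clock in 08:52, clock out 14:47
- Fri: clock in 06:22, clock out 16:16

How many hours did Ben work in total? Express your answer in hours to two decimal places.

37.80 hours

Mon: 06:30–16:04 = 9 h 34 min; less 75 min break → 8 h 19 min
Tue: 09:12–15:04 = 5 h 52 min
Wed: 08:06–16:14 = 8 h 8 min; less 20 min break → 7 h 48 min
Thu: 08:52–14:47 = 5 h 55 min
Fri: 06:22–16:16 = 9 h 54 min
Total: 8 h 19 min + 5 h 52 min + 7 h 48 min + 5 h 55 min + 9 h 54 min = 37 h 48 min.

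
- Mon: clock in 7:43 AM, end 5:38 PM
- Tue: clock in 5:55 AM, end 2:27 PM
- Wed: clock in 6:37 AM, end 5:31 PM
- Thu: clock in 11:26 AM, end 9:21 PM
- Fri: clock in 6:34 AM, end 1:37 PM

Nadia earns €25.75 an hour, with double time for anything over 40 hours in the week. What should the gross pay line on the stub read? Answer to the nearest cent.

€1355.31

Mon: 7:43 AM–5:38 PM = 9 h 55 min
Tue: 5:55 AM–2:27 PM = 8 h 32 min
Wed: 6:37 AM–5:31 PM = 10 h 54 min
Thu: 11:26 AM–9:21 PM = 9 h 55 min
Fri: 6:34 AM–1:37 PM = 7 h 3 min
Total worked: 46 h 19 min = 2779 min.
Regular 40 h 0 min = 2400 min at €25.75/h; overtime 6 h 19 min = 379 min at €51.50/h.
Pay = (2400 × €25.75 + 379 × €51.50) ÷ 60 = €1355.31.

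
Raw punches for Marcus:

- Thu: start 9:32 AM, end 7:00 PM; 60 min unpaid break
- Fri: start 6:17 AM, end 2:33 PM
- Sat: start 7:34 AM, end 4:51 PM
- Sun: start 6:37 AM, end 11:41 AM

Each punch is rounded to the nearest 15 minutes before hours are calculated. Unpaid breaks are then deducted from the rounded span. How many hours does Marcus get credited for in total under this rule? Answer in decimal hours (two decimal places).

31.25 hours

Thu: in 9:32 AM→9:30 AM, out 7:00 PM→7:00 PM; 9 h 30 min − 60 min = 8 h 30 min
Fri: in 6:17 AM→6:15 AM, out 2:33 PM→2:30 PM; 8 h 15 min
Sat: in 7:34 AM→7:30 AM, out 4:51 PM→4:45 PM; 9 h 15 min
Sun: in 6:37 AM→6:30 AM, out 11:41 AM→11:45 AM; 5 h 15 min
Total credited: 31 h 15 min.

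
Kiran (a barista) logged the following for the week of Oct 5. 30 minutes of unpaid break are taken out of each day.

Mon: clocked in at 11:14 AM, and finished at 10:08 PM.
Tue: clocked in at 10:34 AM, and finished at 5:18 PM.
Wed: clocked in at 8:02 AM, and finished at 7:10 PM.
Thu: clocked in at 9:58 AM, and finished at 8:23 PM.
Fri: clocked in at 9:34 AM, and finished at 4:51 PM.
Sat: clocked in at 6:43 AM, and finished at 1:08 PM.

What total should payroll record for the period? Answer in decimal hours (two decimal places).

49.88 hours

Mon: 11:14 AM–10:08 PM = 10 h 54 min; less 30 min break → 10 h 24 min
Tue: 10:34 AM–5:18 PM = 6 h 44 min; less 30 min break → 6 h 14 min
Wed: 8:02 AM–7:10 PM = 11 h 8 min; less 30 min break → 10 h 38 min
Thu: 9:58 AM–8:23 PM = 10 h 25 min; less 30 min break → 9 h 55 min
Fri: 9:34 AM–4:51 PM = 7 h 17 min; less 30 min break → 6 h 47 min
Sat: 6:43 AM–1:08 PM = 6 h 25 min; less 30 min break → 5 h 55 min
Total: 10 h 24 min + 6 h 14 min + 10 h 38 min + 9 h 55 min + 6 h 47 min + 5 h 55 min = 49 h 53 min.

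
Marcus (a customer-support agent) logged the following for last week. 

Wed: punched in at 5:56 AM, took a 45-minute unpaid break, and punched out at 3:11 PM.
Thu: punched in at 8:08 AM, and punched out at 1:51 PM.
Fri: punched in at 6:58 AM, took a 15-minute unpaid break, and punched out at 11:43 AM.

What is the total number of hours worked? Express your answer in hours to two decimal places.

18.72 hours

Wed: 5:56 AM–3:11 PM = 9 h 15 min; less 45 min break → 8 h 30 min
Thu: 8:08 AM–1:51 PM = 5 h 43 min
Fri: 6:58 AM–11:43 AM = 4 h 45 min; less 15 min break → 4 h 30 min
Total: 8 h 30 min + 5 h 43 min + 4 h 30 min = 18 h 43 min.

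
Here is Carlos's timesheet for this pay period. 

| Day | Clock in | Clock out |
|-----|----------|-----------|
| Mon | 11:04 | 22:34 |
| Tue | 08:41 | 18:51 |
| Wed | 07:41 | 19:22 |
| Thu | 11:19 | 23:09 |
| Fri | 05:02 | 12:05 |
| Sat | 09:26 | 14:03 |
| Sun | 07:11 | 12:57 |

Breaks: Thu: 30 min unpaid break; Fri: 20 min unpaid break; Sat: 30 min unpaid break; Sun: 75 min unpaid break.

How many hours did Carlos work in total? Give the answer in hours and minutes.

60 h 2 min

Mon: 11:04–22:34 = 11 h 30 min
Tue: 08:41–18:51 = 10 h 10 min
Wed: 07:41–19:22 = 11 h 41 min
Thu: 11:19–23:09 = 11 h 50 min; less 30 min break → 11 h 20 min
Fri: 05:02–12:05 = 7 h 3 min; less 20 min break → 6 h 43 min
Sat: 09:26–14:03 = 4 h 37 min; less 30 min break → 4 h 7 min
Sun: 07:11–12:57 = 5 h 46 min; less 75 min break → 4 h 31 min
Total: 11 h 30 min + 10 h 10 min + 11 h 41 min + 11 h 20 min + 6 h 43 min + 4 h 7 min + 4 h 31 min = 60 h 2 min.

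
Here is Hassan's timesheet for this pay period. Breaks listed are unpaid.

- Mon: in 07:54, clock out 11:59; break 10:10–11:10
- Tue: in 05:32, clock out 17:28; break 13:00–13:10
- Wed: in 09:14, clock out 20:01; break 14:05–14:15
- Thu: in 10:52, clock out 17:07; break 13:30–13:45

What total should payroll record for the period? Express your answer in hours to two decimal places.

Mon: 07:54–11:59 = 4 h 5 min; less 60 min break → 3 h 5 min
Tue: 05:32–17:28 = 11 h 56 min; less 10 min break → 11 h 46 min
Wed: 09:14–20:01 = 10 h 47 min; less 10 min break → 10 h 37 min
Thu: 10:52–17:07 = 6 h 15 min; less 15 min break → 6 h 0 min
Total: 3 h 5 min + 11 h 46 min + 10 h 37 min + 6 h 0 min = 31 h 28 min.

31.47 hours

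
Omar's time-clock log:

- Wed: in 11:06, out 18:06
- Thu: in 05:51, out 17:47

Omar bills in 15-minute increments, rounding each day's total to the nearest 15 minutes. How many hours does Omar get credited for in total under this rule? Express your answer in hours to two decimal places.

Wed: 11:06–18:06 = 7 h 0 min → rounds to 7 h 0 min
Thu: 05:51–17:47 = 11 h 56 min → rounds to 12 h 0 min
Total credited: 19 h 0 min.

19.00 hours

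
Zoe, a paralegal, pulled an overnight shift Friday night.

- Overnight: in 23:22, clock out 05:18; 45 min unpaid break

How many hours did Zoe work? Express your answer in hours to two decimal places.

5.18 hours

Overnight: 23:22 → midnight = 0 h 38 min; midnight → 05:18 = 5 h 18 min; span 5 h 56 min; less 45 min break → 5 h 11 min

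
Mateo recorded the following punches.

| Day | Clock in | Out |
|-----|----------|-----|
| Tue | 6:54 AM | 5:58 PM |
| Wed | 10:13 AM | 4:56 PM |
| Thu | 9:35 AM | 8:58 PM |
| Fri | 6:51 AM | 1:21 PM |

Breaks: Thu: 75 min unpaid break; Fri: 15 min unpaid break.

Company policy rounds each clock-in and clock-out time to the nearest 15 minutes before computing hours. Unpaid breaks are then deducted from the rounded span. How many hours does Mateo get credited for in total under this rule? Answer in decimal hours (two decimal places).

Tue: in 6:54 AM→7:00 AM, out 5:58 PM→6:00 PM; 11 h 0 min
Wed: in 10:13 AM→10:15 AM, out 4:56 PM→5:00 PM; 6 h 45 min
Thu: in 9:35 AM→9:30 AM, out 8:58 PM→9:00 PM; 11 h 30 min − 75 min = 10 h 15 min
Fri: in 6:51 AM→6:45 AM, out 1:21 PM→1:15 PM; 6 h 30 min − 15 min = 6 h 15 min
Total credited: 34 h 15 min.

34.25 hours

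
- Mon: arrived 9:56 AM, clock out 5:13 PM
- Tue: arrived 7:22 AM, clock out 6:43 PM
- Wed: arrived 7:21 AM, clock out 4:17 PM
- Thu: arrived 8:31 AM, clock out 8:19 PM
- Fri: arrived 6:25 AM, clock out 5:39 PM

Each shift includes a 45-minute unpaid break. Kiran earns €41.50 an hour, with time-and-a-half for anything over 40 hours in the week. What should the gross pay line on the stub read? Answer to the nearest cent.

€2086.41

Mon: 9:56 AM–5:13 PM = 7 h 17 min; less 45 min break → 6 h 32 min
Tue: 7:22 AM–6:43 PM = 11 h 21 min; less 45 min break → 10 h 36 min
Wed: 7:21 AM–4:17 PM = 8 h 56 min; less 45 min break → 8 h 11 min
Thu: 8:31 AM–8:19 PM = 11 h 48 min; less 45 min break → 11 h 3 min
Fri: 6:25 AM–5:39 PM = 11 h 14 min; less 45 min break → 10 h 29 min
Total worked: 46 h 51 min = 2811 min.
Regular 40 h 0 min = 2400 min at €41.50/h; overtime 6 h 51 min = 411 min at €62.25/h.
Pay = (2400 × €41.50 + 411 × €62.25) ÷ 60 = €2086.41.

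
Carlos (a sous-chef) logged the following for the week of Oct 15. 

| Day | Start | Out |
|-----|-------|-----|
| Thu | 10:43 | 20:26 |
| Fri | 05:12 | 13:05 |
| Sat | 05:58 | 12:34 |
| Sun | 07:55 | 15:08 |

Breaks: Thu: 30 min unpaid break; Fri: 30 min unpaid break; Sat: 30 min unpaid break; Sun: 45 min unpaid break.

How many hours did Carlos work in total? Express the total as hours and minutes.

29 h 10 min

Thu: 10:43–20:26 = 9 h 43 min; less 30 min break → 9 h 13 min
Fri: 05:12–13:05 = 7 h 53 min; less 30 min break → 7 h 23 min
Sat: 05:58–12:34 = 6 h 36 min; less 30 min break → 6 h 6 min
Sun: 07:55–15:08 = 7 h 13 min; less 45 min break → 6 h 28 min
Total: 9 h 13 min + 7 h 23 min + 6 h 6 min + 6 h 28 min = 29 h 10 min.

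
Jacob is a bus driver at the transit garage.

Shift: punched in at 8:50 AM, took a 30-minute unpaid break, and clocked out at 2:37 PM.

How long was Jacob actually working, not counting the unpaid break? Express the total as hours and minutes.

5 h 17 min

Shift: 8:50 AM–2:37 PM = 5 h 47 min; less 30 min break → 5 h 17 min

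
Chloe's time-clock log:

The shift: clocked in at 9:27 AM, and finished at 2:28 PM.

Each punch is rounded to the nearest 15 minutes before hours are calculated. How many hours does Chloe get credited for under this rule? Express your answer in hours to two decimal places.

5.00 hours

The shift: in 9:27 AM→9:30 AM, out 2:28 PM→2:30 PM; 5 h 0 min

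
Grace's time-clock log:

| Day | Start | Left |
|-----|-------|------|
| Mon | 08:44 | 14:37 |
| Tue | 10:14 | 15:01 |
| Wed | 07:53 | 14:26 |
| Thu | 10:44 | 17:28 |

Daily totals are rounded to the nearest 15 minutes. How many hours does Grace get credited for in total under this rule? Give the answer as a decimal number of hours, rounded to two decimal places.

Mon: 08:44–14:37 = 5 h 53 min → rounds to 6 h 0 min
Tue: 10:14–15:01 = 4 h 47 min → rounds to 4 h 45 min
Wed: 07:53–14:26 = 6 h 33 min → rounds to 6 h 30 min
Thu: 10:44–17:28 = 6 h 44 min → rounds to 6 h 45 min
Total credited: 24 h 0 min.

24.00 hours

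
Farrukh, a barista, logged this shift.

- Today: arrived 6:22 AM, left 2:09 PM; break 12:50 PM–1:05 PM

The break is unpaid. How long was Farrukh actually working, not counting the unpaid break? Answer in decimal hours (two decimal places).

Today: 6:22 AM–2:09 PM = 7 h 47 min; less 15 min break → 7 h 32 min

7.53 hours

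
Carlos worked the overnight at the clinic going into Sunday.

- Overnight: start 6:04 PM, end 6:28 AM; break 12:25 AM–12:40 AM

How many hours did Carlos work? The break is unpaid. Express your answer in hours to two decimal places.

12.15 hours

Overnight: 6:04 PM → midnight = 5 h 56 min; midnight → 6:28 AM = 6 h 28 min; span 12 h 24 min; less 15 min break → 12 h 9 min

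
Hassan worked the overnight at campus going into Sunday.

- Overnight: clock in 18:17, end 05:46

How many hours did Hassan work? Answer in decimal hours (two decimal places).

Overnight: 18:17 → midnight = 5 h 43 min; midnight → 05:46 = 5 h 46 min; span 11 h 29 min

11.48 hours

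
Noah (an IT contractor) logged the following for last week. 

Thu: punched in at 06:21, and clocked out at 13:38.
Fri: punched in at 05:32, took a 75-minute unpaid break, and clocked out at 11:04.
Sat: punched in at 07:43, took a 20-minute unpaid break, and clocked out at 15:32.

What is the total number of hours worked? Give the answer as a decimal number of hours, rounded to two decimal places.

19.05 hours

Thu: 06:21–13:38 = 7 h 17 min
Fri: 05:32–11:04 = 5 h 32 min; less 75 min break → 4 h 17 min
Sat: 07:43–15:32 = 7 h 49 min; less 20 min break → 7 h 29 min
Total: 7 h 17 min + 4 h 17 min + 7 h 29 min = 19 h 3 min.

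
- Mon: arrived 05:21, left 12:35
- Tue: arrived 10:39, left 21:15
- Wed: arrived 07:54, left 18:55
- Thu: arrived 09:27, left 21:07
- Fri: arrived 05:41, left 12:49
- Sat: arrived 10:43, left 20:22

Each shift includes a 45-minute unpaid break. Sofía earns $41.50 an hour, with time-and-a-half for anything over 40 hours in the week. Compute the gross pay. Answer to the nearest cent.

$2456.80

Mon: 05:21–12:35 = 7 h 14 min; less 45 min break → 6 h 29 min
Tue: 10:39–21:15 = 10 h 36 min; less 45 min break → 9 h 51 min
Wed: 07:54–18:55 = 11 h 1 min; less 45 min break → 10 h 16 min
Thu: 09:27–21:07 = 11 h 40 min; less 45 min break → 10 h 55 min
Fri: 05:41–12:49 = 7 h 8 min; less 45 min break → 6 h 23 min
Sat: 10:43–20:22 = 9 h 39 min; less 45 min break → 8 h 54 min
Total worked: 52 h 48 min = 3168 min.
Regular 40 h 0 min = 2400 min at $41.50/h; overtime 12 h 48 min = 768 min at $62.25/h.
Pay = (2400 × $41.50 + 768 × $62.25) ÷ 60 = $2456.80.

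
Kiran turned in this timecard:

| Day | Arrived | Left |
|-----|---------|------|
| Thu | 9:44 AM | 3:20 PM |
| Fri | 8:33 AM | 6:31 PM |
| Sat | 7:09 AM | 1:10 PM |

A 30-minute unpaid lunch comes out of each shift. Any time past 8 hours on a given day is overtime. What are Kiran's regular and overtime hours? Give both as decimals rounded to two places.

Regular 18.62 hours, overtime 1.47 hours

Thu: 9:44 AM–3:20 PM = 5 h 36 min; less 30 min break → 5 h 6 min
Fri: 8:33 AM–6:31 PM = 9 h 58 min; less 30 min break → 9 h 28 min
Sat: 7:09 AM–1:10 PM = 6 h 1 min; less 30 min break → 5 h 31 min
Thu reg 5 h 6 min / OT 0 h 0 min; Fri reg 8 h 0 min / OT 1 h 28 min; Sat reg 5 h 31 min / OT 0 h 0 min.
Totals: regular 18 h 37 min, overtime 1 h 28 min.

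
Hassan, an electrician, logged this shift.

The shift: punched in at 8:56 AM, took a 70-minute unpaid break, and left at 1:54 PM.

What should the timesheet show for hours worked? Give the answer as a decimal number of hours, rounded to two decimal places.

3.80 hours

The shift: 8:56 AM–1:54 PM = 4 h 58 min; less 70 min break → 3 h 48 min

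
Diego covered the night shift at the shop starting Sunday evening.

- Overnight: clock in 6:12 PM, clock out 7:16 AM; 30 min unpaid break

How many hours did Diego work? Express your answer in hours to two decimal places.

Overnight: 6:12 PM → midnight = 5 h 48 min; midnight → 7:16 AM = 7 h 16 min; span 13 h 4 min; less 30 min break → 12 h 34 min

12.57 hours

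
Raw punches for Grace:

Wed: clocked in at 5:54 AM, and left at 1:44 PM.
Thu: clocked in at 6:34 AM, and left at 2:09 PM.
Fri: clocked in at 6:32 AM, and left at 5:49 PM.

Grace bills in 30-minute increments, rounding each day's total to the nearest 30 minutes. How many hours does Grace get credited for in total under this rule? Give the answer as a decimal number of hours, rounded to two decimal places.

Wed: 5:54 AM–1:44 PM = 7 h 50 min → rounds to 8 h 0 min
Thu: 6:34 AM–2:09 PM = 7 h 35 min → rounds to 7 h 30 min
Fri: 6:32 AM–5:49 PM = 11 h 17 min → rounds to 11 h 30 min
Total credited: 27 h 0 min.

27.00 hours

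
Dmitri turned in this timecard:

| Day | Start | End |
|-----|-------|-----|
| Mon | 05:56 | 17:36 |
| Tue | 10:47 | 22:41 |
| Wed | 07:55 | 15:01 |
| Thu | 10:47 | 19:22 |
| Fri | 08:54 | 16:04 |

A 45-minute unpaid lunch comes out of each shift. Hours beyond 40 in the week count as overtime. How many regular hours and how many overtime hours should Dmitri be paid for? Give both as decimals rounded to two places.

Regular 40.00 hours, overtime 2.67 hours

Mon: 05:56–17:36 = 11 h 40 min; less 45 min break → 10 h 55 min
Tue: 10:47–22:41 = 11 h 54 min; less 45 min break → 11 h 9 min
Wed: 07:55–15:01 = 7 h 6 min; less 45 min break → 6 h 21 min
Thu: 10:47–19:22 = 8 h 35 min; less 45 min break → 7 h 50 min
Fri: 08:54–16:04 = 7 h 10 min; less 45 min break → 6 h 25 min
Total worked: 42 h 40 min = 42.67 h.
Threshold 40 h → overtime 2 h 40 min, regular 40 h 0 min.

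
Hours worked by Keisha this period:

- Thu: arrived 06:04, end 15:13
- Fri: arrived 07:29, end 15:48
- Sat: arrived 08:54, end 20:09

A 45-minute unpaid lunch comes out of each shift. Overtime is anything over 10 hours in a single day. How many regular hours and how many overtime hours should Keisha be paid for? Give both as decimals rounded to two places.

Regular 25.97 hours, overtime 0.50 hours

Thu: 06:04–15:13 = 9 h 9 min; less 45 min break → 8 h 24 min
Fri: 07:29–15:48 = 8 h 19 min; less 45 min break → 7 h 34 min
Sat: 08:54–20:09 = 11 h 15 min; less 45 min break → 10 h 30 min
Thu reg 8 h 24 min / OT 0 h 0 min; Fri reg 7 h 34 min / OT 0 h 0 min; Sat reg 10 h 0 min / OT 0 h 30 min.
Totals: regular 25 h 58 min, overtime 0 h 30 min.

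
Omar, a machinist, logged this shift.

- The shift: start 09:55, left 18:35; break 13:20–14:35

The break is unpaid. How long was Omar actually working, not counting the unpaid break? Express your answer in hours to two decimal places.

The shift: 09:55–18:35 = 8 h 40 min; less 75 min break → 7 h 25 min

7.42 hours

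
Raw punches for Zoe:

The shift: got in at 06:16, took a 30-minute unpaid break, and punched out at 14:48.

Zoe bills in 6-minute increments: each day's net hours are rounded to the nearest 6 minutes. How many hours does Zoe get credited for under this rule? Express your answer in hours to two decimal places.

8.00 hours

The shift: 06:16–14:48 = 8 h 32 min − 30 min = 8 h 2 min → rounds to 8 h 0 min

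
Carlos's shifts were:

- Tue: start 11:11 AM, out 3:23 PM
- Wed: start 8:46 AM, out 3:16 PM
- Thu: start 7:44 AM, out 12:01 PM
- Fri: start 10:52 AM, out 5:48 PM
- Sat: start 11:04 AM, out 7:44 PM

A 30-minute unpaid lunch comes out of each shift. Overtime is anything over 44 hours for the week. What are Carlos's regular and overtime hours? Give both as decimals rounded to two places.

Tue: 11:11 AM–3:23 PM = 4 h 12 min; less 30 min break → 3 h 42 min
Wed: 8:46 AM–3:16 PM = 6 h 30 min; less 30 min break → 6 h 0 min
Thu: 7:44 AM–12:01 PM = 4 h 17 min; less 30 min break → 3 h 47 min
Fri: 10:52 AM–5:48 PM = 6 h 56 min; less 30 min break → 6 h 26 min
Sat: 11:04 AM–7:44 PM = 8 h 40 min; less 30 min break → 8 h 10 min
Total worked: 28 h 5 min = 28.08 h.
Threshold 44 h → overtime 0 h 0 min, regular 28 h 5 min.

Regular 28.08 hours, overtime 0.00 hours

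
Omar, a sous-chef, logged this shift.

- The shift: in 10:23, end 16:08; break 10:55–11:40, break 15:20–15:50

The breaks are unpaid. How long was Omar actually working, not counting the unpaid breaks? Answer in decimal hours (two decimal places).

4.50 hours

The shift: 10:23–16:08 = 5 h 45 min; less 75 min break → 4 h 30 min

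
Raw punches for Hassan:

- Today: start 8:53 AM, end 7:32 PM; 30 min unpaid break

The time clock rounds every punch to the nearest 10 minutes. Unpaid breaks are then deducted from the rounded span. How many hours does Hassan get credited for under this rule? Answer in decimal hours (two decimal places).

10.17 hours

Today: in 8:53 AM→8:50 AM, out 7:32 PM→7:30 PM; 10 h 40 min − 30 min = 10 h 10 min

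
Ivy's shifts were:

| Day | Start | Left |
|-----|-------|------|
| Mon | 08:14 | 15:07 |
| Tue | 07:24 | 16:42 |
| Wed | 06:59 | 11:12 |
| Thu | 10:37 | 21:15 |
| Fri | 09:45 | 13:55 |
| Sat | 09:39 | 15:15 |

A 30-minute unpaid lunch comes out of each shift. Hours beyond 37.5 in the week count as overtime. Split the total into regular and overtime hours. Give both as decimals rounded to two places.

Mon: 08:14–15:07 = 6 h 53 min; less 30 min break → 6 h 23 min
Tue: 07:24–16:42 = 9 h 18 min; less 30 min break → 8 h 48 min
Wed: 06:59–11:12 = 4 h 13 min; less 30 min break → 3 h 43 min
Thu: 10:37–21:15 = 10 h 38 min; less 30 min break → 10 h 8 min
Fri: 09:45–13:55 = 4 h 10 min; less 30 min break → 3 h 40 min
Sat: 09:39–15:15 = 5 h 36 min; less 30 min break → 5 h 6 min
Total worked: 37 h 48 min = 37.80 h.
Threshold 37.5 h → overtime 0 h 18 min, regular 37 h 30 min.

Regular 37.50 hours, overtime 0.30 hours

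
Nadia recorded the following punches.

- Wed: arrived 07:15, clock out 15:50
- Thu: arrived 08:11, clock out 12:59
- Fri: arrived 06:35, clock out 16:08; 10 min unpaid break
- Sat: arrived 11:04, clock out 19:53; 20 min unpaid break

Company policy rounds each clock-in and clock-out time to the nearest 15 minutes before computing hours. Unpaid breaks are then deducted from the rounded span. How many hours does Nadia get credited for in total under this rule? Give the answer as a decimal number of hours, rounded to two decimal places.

Wed: in 07:15→07:15, out 15:50→15:45; 8 h 30 min
Thu: in 08:11→08:15, out 12:59→13:00; 4 h 45 min
Fri: in 06:35→06:30, out 16:08→16:15; 9 h 45 min − 10 min = 9 h 35 min
Sat: in 11:04→11:00, out 19:53→20:00; 9 h 0 min − 20 min = 8 h 40 min
Total credited: 31 h 30 min.

31.50 hours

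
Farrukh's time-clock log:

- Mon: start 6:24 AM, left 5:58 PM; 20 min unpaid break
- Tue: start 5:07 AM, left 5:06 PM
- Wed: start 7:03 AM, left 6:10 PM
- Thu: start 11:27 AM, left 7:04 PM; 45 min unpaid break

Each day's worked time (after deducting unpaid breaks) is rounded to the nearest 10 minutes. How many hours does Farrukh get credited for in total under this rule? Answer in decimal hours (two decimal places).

Mon: 6:24 AM–5:58 PM = 11 h 34 min − 20 min = 11 h 14 min → rounds to 11 h 10 min
Tue: 5:07 AM–5:06 PM = 11 h 59 min → rounds to 12 h 0 min
Wed: 7:03 AM–6:10 PM = 11 h 7 min → rounds to 11 h 10 min
Thu: 11:27 AM–7:04 PM = 7 h 37 min − 45 min = 6 h 52 min → rounds to 6 h 50 min
Total credited: 41 h 10 min.

41.17 hours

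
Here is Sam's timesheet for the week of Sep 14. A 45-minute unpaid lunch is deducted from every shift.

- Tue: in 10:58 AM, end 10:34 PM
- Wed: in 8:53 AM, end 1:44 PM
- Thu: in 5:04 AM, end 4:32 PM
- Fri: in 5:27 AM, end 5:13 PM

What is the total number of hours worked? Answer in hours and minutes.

36 h 41 min

Tue: 10:58 AM–10:34 PM = 11 h 36 min; less 45 min break → 10 h 51 min
Wed: 8:53 AM–1:44 PM = 4 h 51 min; less 45 min break → 4 h 6 min
Thu: 5:04 AM–4:32 PM = 11 h 28 min; less 45 min break → 10 h 43 min
Fri: 5:27 AM–5:13 PM = 11 h 46 min; less 45 min break → 11 h 1 min
Total: 10 h 51 min + 4 h 6 min + 10 h 43 min + 11 h 1 min = 36 h 41 min.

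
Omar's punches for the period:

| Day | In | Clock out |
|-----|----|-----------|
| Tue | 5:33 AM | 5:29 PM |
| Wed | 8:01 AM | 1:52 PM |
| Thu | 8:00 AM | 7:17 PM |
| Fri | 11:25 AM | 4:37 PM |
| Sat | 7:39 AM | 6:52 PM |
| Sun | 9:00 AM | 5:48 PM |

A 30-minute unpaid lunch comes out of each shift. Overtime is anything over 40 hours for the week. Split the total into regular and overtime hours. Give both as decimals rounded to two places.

Tue: 5:33 AM–5:29 PM = 11 h 56 min; less 30 min break → 11 h 26 min
Wed: 8:01 AM–1:52 PM = 5 h 51 min; less 30 min break → 5 h 21 min
Thu: 8:00 AM–7:17 PM = 11 h 17 min; less 30 min break → 10 h 47 min
Fri: 11:25 AM–4:37 PM = 5 h 12 min; less 30 min break → 4 h 42 min
Sat: 7:39 AM–6:52 PM = 11 h 13 min; less 30 min break → 10 h 43 min
Sun: 9:00 AM–5:48 PM = 8 h 48 min; less 30 min break → 8 h 18 min
Total worked: 51 h 17 min = 51.28 h.
Threshold 40 h → overtime 11 h 17 min, regular 40 h 0 min.

Regular 40.00 hours, overtime 11.28 hours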